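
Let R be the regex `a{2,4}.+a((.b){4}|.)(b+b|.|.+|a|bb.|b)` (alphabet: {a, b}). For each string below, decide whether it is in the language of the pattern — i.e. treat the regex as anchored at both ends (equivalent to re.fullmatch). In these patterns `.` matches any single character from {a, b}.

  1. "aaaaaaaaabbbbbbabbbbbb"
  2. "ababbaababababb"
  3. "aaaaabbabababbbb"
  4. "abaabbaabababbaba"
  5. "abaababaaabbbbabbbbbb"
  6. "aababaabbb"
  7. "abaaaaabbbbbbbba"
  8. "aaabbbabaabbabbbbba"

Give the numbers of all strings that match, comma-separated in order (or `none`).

1, 3, 6, 8

1 → match
2 → no match
3 → match
4 → no match
5 → no match
6 → match
7 → no match
8 → match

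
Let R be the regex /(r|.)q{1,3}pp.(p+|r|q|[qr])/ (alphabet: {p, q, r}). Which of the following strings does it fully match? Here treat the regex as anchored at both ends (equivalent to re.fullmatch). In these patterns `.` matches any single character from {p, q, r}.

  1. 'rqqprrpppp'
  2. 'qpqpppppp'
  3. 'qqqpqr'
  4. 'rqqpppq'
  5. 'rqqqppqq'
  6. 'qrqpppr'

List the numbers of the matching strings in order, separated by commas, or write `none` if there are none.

4, 5

1. 'rqqprrpppp' → no match
2. 'qpqpppppp' → no match
3. 'qqqpqr' → no match
4. 'rqqpppq' → match
5. 'rqqqppqq' → match
6. 'qrqpppr' → no match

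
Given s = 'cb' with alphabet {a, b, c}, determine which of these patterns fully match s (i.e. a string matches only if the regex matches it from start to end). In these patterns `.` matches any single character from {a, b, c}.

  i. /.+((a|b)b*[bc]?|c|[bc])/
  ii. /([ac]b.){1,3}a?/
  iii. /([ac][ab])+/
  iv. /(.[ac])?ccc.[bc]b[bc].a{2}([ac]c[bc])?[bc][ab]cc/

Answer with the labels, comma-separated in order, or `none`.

i → match
ii → no match
iii → match
iv → no match — must end with 'cc'

i, iii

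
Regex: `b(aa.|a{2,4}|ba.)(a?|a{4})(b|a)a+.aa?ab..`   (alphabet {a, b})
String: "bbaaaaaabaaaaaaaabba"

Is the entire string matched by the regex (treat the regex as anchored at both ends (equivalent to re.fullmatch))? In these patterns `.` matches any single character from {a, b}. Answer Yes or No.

Yes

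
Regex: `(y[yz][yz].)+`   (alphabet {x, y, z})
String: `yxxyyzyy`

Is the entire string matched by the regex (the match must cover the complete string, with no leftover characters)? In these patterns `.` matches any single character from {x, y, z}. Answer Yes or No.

No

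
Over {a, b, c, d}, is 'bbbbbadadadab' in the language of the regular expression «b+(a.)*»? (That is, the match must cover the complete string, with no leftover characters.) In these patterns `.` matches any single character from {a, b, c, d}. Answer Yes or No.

Yes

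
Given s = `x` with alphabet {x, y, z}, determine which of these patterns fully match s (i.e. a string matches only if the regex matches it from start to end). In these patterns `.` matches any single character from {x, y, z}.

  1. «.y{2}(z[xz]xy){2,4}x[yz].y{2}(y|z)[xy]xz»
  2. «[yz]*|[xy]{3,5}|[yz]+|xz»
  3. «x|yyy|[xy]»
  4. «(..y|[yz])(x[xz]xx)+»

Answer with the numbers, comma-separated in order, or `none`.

1 → no match — must end with `xz`
2 → no match
3 → match
4 → no match — must end with `xx`

3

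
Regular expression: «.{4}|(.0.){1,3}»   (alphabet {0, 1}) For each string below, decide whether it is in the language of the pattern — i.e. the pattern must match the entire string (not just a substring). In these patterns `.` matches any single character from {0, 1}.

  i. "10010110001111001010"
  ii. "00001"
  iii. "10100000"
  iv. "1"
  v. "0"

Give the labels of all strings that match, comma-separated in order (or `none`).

i → no match
ii → no match
iii → no match
iv → no match
v → no match

none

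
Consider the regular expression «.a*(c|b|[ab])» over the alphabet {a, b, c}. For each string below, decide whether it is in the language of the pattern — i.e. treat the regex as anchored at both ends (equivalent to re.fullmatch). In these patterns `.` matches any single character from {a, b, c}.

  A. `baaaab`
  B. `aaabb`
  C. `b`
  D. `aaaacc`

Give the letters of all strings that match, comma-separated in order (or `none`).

A → match
B → no match
C → no match
D → no match

A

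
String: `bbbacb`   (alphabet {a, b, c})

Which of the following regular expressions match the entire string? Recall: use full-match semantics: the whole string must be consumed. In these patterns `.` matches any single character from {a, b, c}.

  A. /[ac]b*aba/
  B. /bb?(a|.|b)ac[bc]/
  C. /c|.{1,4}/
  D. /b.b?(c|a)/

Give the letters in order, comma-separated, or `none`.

A → no match — must end with `aba`
B → match
C → no match
D → no match

B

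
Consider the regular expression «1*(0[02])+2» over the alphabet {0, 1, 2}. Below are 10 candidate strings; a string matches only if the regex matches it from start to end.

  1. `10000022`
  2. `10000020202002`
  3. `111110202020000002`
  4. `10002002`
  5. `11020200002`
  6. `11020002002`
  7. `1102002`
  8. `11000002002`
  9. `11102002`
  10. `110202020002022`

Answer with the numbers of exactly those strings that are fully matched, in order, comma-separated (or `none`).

1, 2, 3, 4, 5, 6, 7, 8, 9, 10

1 → match
2 → match
3 → match
4 → match
5 → match
6 → match
7 → match
8 → match
9 → match
10 → match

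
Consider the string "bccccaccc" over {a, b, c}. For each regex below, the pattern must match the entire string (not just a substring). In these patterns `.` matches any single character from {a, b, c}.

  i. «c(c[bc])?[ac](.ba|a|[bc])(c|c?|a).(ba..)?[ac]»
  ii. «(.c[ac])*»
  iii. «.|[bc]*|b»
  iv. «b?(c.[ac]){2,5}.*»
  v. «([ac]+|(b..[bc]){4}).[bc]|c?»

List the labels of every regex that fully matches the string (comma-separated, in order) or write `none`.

ii, iv

i → no match — must start with "c"
ii → match
iii → no match
iv → match
v → no match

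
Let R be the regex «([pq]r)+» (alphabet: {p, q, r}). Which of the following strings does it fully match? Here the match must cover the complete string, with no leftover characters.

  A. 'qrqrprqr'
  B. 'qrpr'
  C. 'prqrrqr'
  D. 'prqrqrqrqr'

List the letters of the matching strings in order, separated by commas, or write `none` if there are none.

A → match
B → match
C → no match
D → match

A, B, D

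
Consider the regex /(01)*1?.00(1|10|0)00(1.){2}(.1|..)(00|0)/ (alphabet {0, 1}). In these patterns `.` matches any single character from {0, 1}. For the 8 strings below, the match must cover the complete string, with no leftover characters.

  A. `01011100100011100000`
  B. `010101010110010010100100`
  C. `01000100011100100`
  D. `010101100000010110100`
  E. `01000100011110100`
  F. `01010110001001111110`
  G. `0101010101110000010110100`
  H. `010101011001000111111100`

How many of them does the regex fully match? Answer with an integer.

A → match
B → match
C → match
D → match
E → match
F → match
G → match
H → no match
Total matched: 7

7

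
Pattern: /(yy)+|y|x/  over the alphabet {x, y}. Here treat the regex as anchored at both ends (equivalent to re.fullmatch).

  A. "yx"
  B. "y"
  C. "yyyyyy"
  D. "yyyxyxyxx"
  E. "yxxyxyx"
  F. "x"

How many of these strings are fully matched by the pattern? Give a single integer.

3

A → no match
B → match
C → match
D → no match
E → no match
F → match
Total matched: 3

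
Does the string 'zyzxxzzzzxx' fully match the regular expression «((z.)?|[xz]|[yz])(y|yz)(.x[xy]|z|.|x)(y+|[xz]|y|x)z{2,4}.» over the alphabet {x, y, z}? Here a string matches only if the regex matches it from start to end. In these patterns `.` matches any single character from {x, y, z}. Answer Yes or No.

No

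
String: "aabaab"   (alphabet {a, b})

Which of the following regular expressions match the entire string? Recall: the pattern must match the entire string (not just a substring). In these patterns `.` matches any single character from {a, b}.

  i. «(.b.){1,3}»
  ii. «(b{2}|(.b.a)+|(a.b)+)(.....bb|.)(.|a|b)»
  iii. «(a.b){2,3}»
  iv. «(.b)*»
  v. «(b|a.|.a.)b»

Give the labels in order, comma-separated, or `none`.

i → no match
ii → no match
iii → match
iv → no match
v → no match

iii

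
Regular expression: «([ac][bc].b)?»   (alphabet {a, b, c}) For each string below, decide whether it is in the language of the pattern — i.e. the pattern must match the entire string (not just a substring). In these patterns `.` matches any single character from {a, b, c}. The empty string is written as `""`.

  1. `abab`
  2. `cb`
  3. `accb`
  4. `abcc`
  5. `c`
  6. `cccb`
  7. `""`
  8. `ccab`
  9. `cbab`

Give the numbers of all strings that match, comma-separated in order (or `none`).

1. `abab` → match
2. `cb` → no match
3. `accb` → match
4. `abcc` → no match
5. `c` → no match
6. `cccb` → match
7. `""` → match
8. `ccab` → match
9. `cbab` → match

1, 3, 6, 7, 8, 9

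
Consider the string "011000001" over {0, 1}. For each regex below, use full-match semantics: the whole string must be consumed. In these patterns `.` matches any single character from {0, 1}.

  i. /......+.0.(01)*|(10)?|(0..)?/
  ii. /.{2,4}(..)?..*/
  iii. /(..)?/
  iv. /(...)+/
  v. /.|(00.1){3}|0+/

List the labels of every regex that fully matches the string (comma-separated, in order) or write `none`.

i → match
ii → match
iii → no match
iv → match
v → no match

i, ii, iv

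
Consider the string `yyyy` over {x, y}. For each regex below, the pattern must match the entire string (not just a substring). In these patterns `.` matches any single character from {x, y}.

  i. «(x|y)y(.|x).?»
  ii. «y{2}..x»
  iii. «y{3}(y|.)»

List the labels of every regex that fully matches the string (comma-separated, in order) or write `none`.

i → match
ii → no match — must end with `x`
iii → match

i, iii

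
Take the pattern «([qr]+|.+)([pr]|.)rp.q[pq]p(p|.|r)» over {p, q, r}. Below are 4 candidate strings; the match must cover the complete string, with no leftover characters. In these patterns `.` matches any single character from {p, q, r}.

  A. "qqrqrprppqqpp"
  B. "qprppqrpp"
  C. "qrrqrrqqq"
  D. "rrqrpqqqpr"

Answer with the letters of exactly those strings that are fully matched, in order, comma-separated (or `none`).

A, D

A → match
B → no match
C → no match
D → match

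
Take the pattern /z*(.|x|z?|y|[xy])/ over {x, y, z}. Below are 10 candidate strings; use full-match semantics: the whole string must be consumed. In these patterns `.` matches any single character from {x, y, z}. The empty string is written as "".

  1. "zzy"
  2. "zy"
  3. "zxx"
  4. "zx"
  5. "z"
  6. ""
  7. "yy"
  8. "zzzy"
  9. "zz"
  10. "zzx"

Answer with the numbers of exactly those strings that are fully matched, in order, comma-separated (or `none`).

1 → match
2 → match
3 → no match
4 → match
5 → match
6 → match
7 → no match
8 → match
9 → match
10 → match

1, 2, 4, 5, 6, 8, 9, 10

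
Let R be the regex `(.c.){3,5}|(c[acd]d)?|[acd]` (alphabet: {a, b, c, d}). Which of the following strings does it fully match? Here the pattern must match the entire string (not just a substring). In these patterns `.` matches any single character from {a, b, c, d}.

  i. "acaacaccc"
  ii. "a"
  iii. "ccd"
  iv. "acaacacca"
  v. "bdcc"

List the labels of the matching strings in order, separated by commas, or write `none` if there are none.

i → match
ii → match
iii → match
iv → match
v → no match

i, ii, iii, iv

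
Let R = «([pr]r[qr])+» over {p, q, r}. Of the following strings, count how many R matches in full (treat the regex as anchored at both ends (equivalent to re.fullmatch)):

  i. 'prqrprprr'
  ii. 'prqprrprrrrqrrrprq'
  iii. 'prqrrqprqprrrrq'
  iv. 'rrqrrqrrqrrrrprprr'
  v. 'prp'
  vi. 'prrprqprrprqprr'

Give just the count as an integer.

3

i → no match
ii → match
iii → match
iv → no match
v → no match
vi → match
Total matched: 3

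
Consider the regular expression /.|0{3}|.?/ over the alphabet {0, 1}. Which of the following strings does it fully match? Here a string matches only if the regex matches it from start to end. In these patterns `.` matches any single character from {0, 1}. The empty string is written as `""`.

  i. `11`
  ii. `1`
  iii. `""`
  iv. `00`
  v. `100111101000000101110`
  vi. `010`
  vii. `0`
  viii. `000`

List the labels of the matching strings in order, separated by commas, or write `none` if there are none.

ii, iii, vii, viii

i → no match
ii → match
iii → match
iv → no match
v → no match
vi → no match
vii → match
viii → match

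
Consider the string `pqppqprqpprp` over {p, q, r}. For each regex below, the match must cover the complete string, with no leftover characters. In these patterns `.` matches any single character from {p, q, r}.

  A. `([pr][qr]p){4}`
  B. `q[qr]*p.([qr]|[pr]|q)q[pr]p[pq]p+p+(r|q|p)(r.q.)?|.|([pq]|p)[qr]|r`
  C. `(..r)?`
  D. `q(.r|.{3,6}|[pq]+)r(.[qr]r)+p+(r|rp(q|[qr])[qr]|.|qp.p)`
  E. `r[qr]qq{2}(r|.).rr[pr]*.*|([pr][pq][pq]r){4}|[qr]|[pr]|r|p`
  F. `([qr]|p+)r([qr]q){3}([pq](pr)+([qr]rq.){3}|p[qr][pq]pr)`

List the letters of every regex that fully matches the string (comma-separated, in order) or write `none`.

A → match
B → no match
C → no match
D → no match — must start with `q`
E → no match
F → no match

A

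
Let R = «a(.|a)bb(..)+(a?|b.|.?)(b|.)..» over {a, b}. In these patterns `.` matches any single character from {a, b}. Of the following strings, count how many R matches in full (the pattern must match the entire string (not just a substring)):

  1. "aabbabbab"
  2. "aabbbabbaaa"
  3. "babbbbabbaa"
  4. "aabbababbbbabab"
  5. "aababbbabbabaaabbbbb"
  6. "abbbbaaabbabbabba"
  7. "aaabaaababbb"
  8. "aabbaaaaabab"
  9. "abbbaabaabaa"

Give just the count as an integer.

1 → match
2 → match
3 → no match — must start with "a"
4 → match
5 → no match
6 → match
7 → no match
8 → match
9 → match
Total matched: 6

6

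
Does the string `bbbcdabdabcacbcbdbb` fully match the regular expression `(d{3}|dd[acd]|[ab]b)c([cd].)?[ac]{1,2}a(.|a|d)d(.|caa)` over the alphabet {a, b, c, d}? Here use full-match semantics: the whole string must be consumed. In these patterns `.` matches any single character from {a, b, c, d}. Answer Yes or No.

No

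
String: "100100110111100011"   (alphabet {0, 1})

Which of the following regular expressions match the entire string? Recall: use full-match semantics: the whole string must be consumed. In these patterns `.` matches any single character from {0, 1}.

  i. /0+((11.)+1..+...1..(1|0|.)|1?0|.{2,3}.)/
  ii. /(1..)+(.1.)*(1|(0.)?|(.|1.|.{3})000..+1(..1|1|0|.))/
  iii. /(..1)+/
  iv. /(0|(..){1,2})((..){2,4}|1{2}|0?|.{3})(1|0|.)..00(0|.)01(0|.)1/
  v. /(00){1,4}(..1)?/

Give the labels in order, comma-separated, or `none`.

i → no match — must start with "0"
ii → match
iii → no match
iv → no match
v → no match — must start with "00"

ii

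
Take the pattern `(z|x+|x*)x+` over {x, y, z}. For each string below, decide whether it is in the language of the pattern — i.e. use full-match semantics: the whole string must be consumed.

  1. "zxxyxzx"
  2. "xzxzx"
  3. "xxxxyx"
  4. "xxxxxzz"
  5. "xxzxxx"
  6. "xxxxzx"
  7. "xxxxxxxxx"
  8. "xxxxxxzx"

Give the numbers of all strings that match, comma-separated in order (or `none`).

1 → no match
2 → no match
3 → no match
4 → no match — must end with "x"
5 → no match
6 → no match
7 → match
8 → no match

7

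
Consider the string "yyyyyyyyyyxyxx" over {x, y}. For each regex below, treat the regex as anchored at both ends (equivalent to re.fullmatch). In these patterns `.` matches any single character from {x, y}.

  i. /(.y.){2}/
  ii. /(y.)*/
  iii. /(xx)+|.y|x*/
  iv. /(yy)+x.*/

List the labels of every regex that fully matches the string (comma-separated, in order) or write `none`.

i → no match
ii → no match
iii → no match
iv → match

iv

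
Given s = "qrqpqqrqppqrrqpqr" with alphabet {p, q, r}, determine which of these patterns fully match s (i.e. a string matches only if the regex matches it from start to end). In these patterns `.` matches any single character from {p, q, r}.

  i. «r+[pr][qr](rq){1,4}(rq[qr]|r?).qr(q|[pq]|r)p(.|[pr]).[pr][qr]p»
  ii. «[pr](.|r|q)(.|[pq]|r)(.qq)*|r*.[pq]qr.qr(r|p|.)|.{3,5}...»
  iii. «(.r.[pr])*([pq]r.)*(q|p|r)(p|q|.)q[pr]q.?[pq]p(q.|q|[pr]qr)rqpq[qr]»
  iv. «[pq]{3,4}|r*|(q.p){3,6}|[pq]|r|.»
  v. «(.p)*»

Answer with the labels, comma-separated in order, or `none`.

iii

i → no match — must start with "r"
ii → no match
iii → match
iv → no match
v → no match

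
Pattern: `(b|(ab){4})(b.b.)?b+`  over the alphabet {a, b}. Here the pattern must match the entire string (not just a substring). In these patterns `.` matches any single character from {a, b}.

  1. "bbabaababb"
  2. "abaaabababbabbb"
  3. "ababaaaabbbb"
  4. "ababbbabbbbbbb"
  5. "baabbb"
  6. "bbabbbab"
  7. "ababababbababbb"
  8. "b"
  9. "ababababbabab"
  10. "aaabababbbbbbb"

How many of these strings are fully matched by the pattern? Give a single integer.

1 → no match
2 → no match
3 → no match
4 → no match
5 → no match
6 → no match
7 → match
8 → no match
9 → match
10 → no match
Total matched: 2

2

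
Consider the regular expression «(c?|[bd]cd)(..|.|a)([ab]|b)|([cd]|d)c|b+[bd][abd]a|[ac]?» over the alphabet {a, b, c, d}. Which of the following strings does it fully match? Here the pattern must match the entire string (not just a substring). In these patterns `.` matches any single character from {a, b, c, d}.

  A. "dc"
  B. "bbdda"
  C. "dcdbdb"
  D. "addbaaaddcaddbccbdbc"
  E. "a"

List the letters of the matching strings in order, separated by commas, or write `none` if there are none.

A, B, C, E

A → match
B → match
C → match
D → no match
E → match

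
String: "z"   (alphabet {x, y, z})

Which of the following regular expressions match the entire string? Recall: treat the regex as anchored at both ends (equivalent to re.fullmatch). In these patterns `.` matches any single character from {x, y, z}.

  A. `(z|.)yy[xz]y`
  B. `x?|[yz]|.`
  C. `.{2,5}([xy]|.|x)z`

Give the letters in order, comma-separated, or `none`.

B

A → no match — must end with "y"
B → match
C → no match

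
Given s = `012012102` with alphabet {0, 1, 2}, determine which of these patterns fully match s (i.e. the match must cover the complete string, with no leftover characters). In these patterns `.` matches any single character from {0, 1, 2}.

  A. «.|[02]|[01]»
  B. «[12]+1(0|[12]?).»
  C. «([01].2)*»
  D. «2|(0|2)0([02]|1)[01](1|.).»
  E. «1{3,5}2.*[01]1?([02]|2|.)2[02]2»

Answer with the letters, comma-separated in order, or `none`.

C

A → no match
B → no match
C → match
D → no match
E → no match — must start with `1`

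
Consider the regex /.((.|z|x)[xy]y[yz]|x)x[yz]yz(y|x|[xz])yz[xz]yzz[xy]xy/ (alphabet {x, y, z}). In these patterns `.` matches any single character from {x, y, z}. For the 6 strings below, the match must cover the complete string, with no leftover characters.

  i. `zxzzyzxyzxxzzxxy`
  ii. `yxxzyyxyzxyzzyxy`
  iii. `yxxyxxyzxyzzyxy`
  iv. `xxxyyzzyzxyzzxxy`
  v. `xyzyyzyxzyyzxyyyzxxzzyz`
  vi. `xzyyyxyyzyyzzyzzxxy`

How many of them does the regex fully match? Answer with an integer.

2

i → no match
ii → no match
iii → no match
iv → match
v → no match — must end with `xy`
vi → match
Total matched: 2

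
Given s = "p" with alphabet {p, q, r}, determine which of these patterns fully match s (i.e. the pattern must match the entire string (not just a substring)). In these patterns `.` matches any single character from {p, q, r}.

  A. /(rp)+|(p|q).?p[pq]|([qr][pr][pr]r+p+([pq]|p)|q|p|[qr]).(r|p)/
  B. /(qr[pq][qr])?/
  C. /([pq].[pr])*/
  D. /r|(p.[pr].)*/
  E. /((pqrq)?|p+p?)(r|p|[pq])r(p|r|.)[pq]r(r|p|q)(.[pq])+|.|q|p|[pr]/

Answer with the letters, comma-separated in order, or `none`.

E

A → no match
B → no match
C → no match
D → no match
E → match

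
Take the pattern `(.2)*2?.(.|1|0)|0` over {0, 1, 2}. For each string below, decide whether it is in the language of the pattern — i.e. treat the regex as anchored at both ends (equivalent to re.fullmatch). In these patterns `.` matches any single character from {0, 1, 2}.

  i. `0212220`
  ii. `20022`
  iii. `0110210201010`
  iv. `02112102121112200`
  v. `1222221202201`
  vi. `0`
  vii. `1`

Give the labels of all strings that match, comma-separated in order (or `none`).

i. `0212220` → match
ii. `20022` → no match
iii → no match
iv → no match
v → match
vi. `0` → match
vii. `1` → no match

i, v, vi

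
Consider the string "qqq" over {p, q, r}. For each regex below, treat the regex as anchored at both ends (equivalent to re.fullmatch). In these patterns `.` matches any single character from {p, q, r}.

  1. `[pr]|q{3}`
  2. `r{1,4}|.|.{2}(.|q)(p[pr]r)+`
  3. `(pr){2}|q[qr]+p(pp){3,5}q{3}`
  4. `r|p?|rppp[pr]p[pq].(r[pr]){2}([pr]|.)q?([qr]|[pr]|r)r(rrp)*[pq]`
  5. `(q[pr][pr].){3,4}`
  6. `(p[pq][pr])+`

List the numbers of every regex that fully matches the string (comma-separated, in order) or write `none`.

1 → match
2 → no match
3 → no match
4 → no match
5 → no match
6 → no match — must start with "p"

1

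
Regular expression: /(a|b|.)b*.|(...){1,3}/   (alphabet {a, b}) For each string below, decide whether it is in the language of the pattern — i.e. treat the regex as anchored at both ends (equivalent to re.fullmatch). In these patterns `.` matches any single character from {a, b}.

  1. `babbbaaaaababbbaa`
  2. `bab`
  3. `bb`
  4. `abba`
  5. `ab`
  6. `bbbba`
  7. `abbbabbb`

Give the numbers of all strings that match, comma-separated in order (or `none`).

2, 3, 4, 5, 6

1 → no match
2 → match
3 → match
4 → match
5 → match
6 → match
7 → no match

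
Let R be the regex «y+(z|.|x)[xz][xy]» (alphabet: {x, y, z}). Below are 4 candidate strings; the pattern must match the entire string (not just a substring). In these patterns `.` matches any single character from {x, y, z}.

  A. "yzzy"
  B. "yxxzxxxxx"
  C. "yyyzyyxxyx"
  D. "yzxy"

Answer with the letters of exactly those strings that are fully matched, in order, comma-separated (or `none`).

A → match
B → no match
C → no match
D → match

A, D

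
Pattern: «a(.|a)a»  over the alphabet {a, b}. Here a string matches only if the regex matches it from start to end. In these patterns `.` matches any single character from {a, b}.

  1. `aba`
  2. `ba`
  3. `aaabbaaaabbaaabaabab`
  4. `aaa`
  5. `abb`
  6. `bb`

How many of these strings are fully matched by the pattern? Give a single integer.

2

1 → match
2 → no match — must start with `a`
3 → no match — must end with `a`
4 → match
5 → no match — must end with `a`
6 → no match — must start with `a`
Total matched: 2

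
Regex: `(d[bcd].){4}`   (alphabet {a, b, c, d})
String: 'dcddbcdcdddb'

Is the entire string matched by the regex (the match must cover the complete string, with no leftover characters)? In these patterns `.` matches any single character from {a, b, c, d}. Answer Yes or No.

Yes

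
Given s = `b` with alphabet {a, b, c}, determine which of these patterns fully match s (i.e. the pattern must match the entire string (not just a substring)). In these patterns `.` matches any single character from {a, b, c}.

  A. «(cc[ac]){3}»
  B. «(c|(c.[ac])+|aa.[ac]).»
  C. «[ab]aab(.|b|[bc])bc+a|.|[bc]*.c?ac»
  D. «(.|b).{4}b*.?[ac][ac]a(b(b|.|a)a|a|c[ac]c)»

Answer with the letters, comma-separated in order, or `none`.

C

A → no match — must start with `cc`
B → no match
C → match
D → no match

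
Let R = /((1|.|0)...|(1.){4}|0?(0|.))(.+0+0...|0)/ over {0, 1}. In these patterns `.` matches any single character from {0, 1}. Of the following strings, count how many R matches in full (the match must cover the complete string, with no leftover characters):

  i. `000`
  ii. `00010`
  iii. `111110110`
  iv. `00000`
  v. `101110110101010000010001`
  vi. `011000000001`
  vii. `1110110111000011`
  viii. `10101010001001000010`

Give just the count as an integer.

i → match
ii → match
iii → match
iv → match
v → no match
vi → match
vii → match
viii → match
Total matched: 7

7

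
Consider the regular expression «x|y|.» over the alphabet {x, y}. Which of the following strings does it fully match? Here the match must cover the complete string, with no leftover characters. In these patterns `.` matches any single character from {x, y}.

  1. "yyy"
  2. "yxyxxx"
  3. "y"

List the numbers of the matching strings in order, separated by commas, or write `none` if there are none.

1 → no match
2 → no match
3 → match

3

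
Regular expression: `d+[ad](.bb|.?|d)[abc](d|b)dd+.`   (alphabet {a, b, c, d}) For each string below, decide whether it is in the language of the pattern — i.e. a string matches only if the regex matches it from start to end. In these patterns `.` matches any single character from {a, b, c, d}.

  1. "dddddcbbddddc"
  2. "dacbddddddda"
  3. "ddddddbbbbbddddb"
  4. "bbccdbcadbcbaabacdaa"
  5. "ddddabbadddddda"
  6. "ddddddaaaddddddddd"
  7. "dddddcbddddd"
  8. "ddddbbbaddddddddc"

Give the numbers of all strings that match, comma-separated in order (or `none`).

1 → match
2 → match
3 → match
4 → no match — must start with "d"
5 → match
6 → match
7 → match
8 → match

1, 2, 3, 5, 6, 7, 8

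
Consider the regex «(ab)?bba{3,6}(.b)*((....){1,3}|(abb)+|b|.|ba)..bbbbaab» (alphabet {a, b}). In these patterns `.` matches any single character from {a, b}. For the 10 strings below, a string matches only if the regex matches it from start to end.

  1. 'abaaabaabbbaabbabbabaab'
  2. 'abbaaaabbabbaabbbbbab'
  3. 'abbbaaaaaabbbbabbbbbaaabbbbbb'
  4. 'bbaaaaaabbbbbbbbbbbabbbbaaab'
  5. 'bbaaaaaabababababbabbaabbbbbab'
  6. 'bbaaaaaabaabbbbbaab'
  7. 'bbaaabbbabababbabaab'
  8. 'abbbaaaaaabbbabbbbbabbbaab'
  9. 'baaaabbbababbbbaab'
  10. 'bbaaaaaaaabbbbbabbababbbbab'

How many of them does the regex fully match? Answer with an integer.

1 → no match — must end with 'bbbbaab'
2 → no match — must end with 'bbbbaab'
3 → no match — must end with 'bbbbaab'
4 → no match — must end with 'bbbbaab'
5 → no match — must end with 'bbbbaab'
6 → match
7 → no match — must end with 'bbbbaab'
8 → no match — must end with 'bbbbaab'
9 → no match
10 → no match — must end with 'bbbbaab'
Total matched: 1

1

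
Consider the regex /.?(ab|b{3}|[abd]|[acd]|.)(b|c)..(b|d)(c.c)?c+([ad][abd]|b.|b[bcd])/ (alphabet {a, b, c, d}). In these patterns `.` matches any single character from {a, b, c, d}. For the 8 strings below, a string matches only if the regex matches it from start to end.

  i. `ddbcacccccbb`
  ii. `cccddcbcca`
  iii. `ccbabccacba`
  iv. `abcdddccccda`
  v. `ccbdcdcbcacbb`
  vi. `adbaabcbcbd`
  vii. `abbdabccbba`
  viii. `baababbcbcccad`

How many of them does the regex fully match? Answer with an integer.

i. `ddbcacccccbb` → no match
ii. `cccddcbcca` → no match
iii. `ccbabccacba` → no match
iv. `abcdddccccda` → match
v → no match
vi. `adbaabcbcbd` → no match
vii. `abbdabccbba` → no match
viii → no match
Total matched: 1

1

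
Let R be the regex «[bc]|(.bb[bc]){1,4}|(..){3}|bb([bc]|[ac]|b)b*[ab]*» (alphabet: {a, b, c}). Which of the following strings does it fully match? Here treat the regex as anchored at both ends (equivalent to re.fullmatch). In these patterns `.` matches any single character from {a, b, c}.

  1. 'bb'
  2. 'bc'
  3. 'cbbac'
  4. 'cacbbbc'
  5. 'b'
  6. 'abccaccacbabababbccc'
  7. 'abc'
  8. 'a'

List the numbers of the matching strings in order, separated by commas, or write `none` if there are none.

5

1 → no match
2 → no match
3 → no match
4 → no match
5 → match
6 → no match
7 → no match
8 → no match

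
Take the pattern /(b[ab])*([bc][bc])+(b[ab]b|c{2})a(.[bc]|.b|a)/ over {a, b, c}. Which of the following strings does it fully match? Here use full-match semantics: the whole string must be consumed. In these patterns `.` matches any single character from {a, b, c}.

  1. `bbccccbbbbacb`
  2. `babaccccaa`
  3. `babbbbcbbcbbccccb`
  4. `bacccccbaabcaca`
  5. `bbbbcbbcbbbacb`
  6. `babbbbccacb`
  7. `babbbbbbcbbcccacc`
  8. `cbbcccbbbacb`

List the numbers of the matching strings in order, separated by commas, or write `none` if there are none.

1 → no match
2 → match
3 → no match
4 → no match
5 → match
6 → match
7 → match
8 → match

2, 5, 6, 7, 8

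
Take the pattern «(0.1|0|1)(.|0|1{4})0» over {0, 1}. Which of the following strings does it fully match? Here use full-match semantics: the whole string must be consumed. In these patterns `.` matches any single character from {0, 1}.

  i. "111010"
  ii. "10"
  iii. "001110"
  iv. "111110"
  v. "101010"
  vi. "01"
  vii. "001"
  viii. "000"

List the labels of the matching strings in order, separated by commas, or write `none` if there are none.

i. "111010" → no match
ii. "10" → no match
iii. "001110" → no match
iv. "111110" → match
v. "101010" → no match
vi. "01" → no match — must end with "0"
vii. "001" → no match — must end with "0"
viii. "000" → match

iv, viii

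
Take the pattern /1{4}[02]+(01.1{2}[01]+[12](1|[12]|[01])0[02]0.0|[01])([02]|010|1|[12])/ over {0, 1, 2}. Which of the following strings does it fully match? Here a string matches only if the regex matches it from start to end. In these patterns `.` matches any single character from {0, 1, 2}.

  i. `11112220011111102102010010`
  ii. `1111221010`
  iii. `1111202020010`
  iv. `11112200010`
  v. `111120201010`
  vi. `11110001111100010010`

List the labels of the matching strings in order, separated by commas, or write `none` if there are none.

i → match
ii → match
iii → match
iv → match
v → match
vi → no match

i, ii, iii, iv, v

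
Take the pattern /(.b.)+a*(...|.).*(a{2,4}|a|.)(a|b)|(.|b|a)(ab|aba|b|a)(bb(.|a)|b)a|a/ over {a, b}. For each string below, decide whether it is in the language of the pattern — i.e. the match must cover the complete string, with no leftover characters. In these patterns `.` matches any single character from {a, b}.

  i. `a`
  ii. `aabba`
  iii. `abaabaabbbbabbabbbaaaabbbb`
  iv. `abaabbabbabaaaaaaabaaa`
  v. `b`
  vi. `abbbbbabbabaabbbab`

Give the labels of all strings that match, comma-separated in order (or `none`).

i. `a` → match
ii. `aabba` → match
iii → match
iv → match
v. `b` → no match
vi → match

i, ii, iii, iv, vi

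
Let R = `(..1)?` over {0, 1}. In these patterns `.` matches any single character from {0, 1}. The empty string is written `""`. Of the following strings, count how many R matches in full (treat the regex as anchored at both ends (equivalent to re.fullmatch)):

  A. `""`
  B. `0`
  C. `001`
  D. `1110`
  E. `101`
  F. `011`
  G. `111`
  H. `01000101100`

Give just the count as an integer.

A → match
B → no match
C → match
D → no match
E → match
F → match
G → match
H → no match
Total matched: 5

5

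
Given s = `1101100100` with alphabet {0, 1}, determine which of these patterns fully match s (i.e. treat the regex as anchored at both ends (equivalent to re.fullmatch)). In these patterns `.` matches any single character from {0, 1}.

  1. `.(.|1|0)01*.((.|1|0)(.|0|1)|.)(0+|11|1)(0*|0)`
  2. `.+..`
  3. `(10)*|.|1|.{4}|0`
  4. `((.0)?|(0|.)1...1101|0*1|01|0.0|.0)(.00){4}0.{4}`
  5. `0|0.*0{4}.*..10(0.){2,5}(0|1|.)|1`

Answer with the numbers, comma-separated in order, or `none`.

1 → match
2 → match
3 → no match
4 → no match
5 → no match

1, 2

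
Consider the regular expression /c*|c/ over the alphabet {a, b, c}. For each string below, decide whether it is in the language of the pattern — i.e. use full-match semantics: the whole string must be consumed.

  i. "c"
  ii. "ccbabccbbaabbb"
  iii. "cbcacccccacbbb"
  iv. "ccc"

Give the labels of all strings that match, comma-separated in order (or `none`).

i, iv

i → match
ii → no match
iii → no match
iv → match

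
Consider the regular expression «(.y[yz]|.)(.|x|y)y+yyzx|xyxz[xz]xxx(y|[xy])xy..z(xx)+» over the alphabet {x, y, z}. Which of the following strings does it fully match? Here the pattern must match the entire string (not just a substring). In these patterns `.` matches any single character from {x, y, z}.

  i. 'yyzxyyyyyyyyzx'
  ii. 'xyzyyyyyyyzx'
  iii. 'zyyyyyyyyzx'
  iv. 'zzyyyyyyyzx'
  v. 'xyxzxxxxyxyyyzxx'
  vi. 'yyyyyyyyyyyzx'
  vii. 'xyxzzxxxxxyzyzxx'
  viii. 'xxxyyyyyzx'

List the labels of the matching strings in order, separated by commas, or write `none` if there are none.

i → match
ii. 'xyzyyyyyyyzx' → match
iii. 'zyyyyyyyyzx' → match
iv. 'zzyyyyyyyzx' → match
v → match
vi → match
vii → match
viii. 'xxxyyyyyzx' → no match

i, ii, iii, iv, v, vi, vii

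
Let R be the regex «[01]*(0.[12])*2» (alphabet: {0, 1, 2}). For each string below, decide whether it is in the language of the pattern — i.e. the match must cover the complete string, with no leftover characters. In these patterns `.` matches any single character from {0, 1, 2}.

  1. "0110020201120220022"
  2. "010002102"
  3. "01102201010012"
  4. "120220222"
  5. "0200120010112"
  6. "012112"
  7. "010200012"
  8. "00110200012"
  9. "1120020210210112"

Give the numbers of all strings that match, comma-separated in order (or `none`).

none

1 → no match
2. "010002102" → no match
3 → no match
4. "120220222" → no match
5 → no match
6. "012112" → no match
7. "010200012" → no match
8. "00110200012" → no match
9 → no match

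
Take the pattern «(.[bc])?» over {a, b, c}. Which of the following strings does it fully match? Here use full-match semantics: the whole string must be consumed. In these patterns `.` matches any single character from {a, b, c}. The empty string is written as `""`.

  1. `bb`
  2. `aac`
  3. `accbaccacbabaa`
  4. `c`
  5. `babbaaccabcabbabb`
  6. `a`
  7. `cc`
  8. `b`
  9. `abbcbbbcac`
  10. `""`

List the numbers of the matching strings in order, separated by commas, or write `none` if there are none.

1 → match
2 → no match
3 → no match
4 → no match
5 → no match
6 → no match
7 → match
8 → no match
9 → no match
10 → match

1, 7, 10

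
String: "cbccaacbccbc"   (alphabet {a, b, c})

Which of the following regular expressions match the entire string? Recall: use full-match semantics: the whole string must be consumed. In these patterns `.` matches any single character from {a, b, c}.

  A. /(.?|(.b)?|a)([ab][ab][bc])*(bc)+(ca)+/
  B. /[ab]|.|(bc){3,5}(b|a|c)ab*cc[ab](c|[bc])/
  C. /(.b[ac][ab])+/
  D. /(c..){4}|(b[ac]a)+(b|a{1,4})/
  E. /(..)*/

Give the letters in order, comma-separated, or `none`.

D, E

A → no match — must end with "ca"
B → no match
C → no match
D → match
E → match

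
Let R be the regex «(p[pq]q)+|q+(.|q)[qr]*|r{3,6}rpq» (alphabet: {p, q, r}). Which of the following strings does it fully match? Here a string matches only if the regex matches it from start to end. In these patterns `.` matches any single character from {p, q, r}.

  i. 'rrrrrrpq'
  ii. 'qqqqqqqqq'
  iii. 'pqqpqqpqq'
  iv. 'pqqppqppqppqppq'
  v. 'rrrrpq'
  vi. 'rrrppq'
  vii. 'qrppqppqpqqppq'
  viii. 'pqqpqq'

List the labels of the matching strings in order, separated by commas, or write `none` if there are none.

i, ii, iii, iv, v, viii

i → match
ii → match
iii → match
iv → match
v → match
vi → no match
vii → no match
viii → match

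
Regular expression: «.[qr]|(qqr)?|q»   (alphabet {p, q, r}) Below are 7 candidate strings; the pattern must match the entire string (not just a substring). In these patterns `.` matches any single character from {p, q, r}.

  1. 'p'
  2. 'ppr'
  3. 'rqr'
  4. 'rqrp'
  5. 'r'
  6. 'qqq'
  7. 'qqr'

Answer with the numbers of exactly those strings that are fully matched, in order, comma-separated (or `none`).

7

1 → no match
2 → no match
3 → no match
4 → no match
5 → no match
6 → no match
7 → match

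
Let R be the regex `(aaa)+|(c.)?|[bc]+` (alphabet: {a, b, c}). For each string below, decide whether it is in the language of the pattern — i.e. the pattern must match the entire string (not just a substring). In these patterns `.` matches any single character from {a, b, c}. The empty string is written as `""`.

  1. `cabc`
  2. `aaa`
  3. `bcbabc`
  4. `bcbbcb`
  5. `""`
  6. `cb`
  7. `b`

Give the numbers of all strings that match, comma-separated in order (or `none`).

1. `cabc` → no match
2. `aaa` → match
3. `bcbabc` → no match
4. `bcbbcb` → match
5. `""` → match
6. `cb` → match
7. `b` → match

2, 4, 5, 6, 7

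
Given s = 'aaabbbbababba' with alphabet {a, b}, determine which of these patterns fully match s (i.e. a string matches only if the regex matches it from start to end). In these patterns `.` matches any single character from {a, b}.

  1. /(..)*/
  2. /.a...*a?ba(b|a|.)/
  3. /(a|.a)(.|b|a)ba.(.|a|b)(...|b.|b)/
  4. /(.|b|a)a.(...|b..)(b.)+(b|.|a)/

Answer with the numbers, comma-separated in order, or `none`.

4

1 → no match
2 → no match
3 → no match
4 → match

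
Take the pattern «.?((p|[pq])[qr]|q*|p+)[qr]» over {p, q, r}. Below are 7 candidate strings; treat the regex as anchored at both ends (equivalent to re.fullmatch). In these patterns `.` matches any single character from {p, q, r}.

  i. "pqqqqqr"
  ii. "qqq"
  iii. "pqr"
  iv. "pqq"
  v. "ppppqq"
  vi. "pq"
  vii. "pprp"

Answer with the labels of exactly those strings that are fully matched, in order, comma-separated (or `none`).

i → match
ii → match
iii → match
iv → match
v → no match
vi → match
vii → no match

i, ii, iii, iv, vi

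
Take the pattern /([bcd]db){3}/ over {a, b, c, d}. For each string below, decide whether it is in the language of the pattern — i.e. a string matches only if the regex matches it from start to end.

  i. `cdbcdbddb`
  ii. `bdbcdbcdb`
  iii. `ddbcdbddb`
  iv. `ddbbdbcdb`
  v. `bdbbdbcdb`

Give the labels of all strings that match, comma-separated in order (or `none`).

i, ii, iii, iv, v

i → match
ii → match
iii → match
iv → match
v → match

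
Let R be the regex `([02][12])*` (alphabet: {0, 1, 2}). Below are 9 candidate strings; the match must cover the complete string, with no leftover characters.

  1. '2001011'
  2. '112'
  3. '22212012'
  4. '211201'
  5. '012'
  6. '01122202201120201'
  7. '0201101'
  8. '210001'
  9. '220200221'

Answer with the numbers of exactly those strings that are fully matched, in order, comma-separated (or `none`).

1 → no match
2 → no match
3 → no match
4 → no match
5 → no match
6 → no match
7 → no match
8 → no match
9 → no match

none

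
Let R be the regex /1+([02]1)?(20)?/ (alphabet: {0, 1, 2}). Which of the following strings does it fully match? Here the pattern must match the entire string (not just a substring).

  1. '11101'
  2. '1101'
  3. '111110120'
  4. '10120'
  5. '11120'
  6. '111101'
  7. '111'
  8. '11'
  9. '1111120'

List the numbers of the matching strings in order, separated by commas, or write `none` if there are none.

1, 2, 3, 4, 5, 6, 7, 8, 9

1 → match
2 → match
3 → match
4 → match
5 → match
6 → match
7 → match
8 → match
9 → match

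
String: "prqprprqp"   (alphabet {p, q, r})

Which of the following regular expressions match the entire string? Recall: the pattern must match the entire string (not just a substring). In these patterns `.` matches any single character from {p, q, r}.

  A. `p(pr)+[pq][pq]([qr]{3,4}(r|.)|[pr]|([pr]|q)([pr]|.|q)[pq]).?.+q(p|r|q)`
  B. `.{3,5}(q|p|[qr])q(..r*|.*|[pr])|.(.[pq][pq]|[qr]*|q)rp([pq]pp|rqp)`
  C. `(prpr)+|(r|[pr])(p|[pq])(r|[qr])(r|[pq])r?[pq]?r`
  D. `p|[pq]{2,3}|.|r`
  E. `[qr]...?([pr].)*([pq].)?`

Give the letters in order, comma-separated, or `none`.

B

A → no match — must start with "ppr"
B → match
C → no match
D → no match
E → no match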